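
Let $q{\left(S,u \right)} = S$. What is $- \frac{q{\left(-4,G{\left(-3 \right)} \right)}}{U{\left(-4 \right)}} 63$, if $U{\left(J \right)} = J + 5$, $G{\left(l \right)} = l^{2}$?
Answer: $252$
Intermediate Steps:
$U{\left(J \right)} = 5 + J$
$- \frac{q{\left(-4,G{\left(-3 \right)} \right)}}{U{\left(-4 \right)}} 63 = - - \frac{4}{5 - 4} \cdot 63 = - - \frac{4}{1} \cdot 63 = - \left(-4\right) 1 \cdot 63 = - \left(-4\right) 63 = \left(-1\right) \left(-252\right) = 252$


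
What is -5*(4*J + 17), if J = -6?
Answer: 35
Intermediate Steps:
-5*(4*J + 17) = -5*(4*(-6) + 17) = -5*(-24 + 17) = -5*(-7) = 35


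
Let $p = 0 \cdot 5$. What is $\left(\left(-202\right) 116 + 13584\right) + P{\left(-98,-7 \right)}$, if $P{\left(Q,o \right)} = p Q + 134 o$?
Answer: $-10786$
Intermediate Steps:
$p = 0$
$P{\left(Q,o \right)} = 134 o$ ($P{\left(Q,o \right)} = 0 Q + 134 o = 0 + 134 o = 134 o$)
$\left(\left(-202\right) 116 + 13584\right) + P{\left(-98,-7 \right)} = \left(\left(-202\right) 116 + 13584\right) + 134 \left(-7\right) = \left(-23432 + 13584\right) - 938 = -9848 - 938 = -10786$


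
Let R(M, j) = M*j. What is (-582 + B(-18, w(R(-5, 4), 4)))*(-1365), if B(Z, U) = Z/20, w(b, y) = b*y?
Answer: 1591317/2 ≈ 7.9566e+5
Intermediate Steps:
B(Z, U) = Z/20 (B(Z, U) = Z*(1/20) = Z/20)
(-582 + B(-18, w(R(-5, 4), 4)))*(-1365) = (-582 + (1/20)*(-18))*(-1365) = (-582 - 9/10)*(-1365) = -5829/10*(-1365) = 1591317/2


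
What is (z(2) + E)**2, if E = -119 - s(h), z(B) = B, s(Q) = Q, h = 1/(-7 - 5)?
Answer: 1968409/144 ≈ 13670.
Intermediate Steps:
h = -1/12 (h = 1/(-12) = -1/12 ≈ -0.083333)
E = -1427/12 (E = -119 - 1*(-1/12) = -119 + 1/12 = -1427/12 ≈ -118.92)
(z(2) + E)**2 = (2 - 1427/12)**2 = (-1403/12)**2 = 1968409/144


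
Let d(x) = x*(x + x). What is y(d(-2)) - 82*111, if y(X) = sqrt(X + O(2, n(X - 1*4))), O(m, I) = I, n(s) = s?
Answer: -9102 + 2*sqrt(3) ≈ -9098.5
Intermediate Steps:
d(x) = 2*x**2 (d(x) = x*(2*x) = 2*x**2)
y(X) = sqrt(-4 + 2*X) (y(X) = sqrt(X + (X - 1*4)) = sqrt(X + (X - 4)) = sqrt(X + (-4 + X)) = sqrt(-4 + 2*X))
y(d(-2)) - 82*111 = sqrt(-4 + 2*(2*(-2)**2)) - 82*111 = sqrt(-4 + 2*(2*4)) - 9102 = sqrt(-4 + 2*8) - 9102 = sqrt(-4 + 16) - 9102 = sqrt(12) - 9102 = 2*sqrt(3) - 9102 = -9102 + 2*sqrt(3)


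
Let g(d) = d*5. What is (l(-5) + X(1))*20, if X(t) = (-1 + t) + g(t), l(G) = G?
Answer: 0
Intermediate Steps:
g(d) = 5*d
X(t) = -1 + 6*t (X(t) = (-1 + t) + 5*t = -1 + 6*t)
(l(-5) + X(1))*20 = (-5 + (-1 + 6*1))*20 = (-5 + (-1 + 6))*20 = (-5 + 5)*20 = 0*20 = 0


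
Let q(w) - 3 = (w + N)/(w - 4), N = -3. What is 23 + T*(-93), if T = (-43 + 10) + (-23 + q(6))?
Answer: 9625/2 ≈ 4812.5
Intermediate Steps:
q(w) = 3 + (-3 + w)/(-4 + w) (q(w) = 3 + (w - 3)/(w - 4) = 3 + (-3 + w)/(-4 + w))
T = -103/2 (T = (-43 + 10) + (-23 + (-15 + 4*6)/(-4 + 6)) = -33 + (-23 + (-15 + 24)/2) = -33 + (-23 + (1/2)*9) = -33 + (-23 + 9/2) = -33 - 37/2 = -103/2 ≈ -51.500)
23 + T*(-93) = 23 - 103/2*(-93) = 23 + 9579/2 = 9625/2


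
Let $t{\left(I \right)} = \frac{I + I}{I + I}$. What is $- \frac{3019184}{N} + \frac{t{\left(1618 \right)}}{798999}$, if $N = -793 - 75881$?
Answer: $\frac{402054178915}{10210408221} \approx 39.377$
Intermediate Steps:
$t{\left(I \right)} = 1$ ($t{\left(I \right)} = \frac{2 I}{2 I} = 2 I \frac{1}{2 I} = 1$)
$N = -76674$ ($N = -793 - 75881 = -76674$)
$- \frac{3019184}{N} + \frac{t{\left(1618 \right)}}{798999} = - \frac{3019184}{-76674} + 1 \cdot \frac{1}{798999} = \left(-3019184\right) \left(- \frac{1}{76674}\right) + 1 \cdot \frac{1}{798999} = \frac{1509592}{38337} + \frac{1}{798999} = \frac{402054178915}{10210408221}$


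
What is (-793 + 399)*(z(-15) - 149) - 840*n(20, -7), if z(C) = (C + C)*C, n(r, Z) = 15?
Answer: -131194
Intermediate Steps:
z(C) = 2*C² (z(C) = (2*C)*C = 2*C²)
(-793 + 399)*(z(-15) - 149) - 840*n(20, -7) = (-793 + 399)*(2*(-15)² - 149) - 840*15 = -394*(2*225 - 149) - 12600 = -394*(450 - 149) - 12600 = -394*301 - 12600 = -118594 - 12600 = -131194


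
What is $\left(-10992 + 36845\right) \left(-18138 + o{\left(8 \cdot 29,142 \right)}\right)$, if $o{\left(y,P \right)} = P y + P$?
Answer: $386450644$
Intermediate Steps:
$o{\left(y,P \right)} = P + P y$
$\left(-10992 + 36845\right) \left(-18138 + o{\left(8 \cdot 29,142 \right)}\right) = \left(-10992 + 36845\right) \left(-18138 + 142 \left(1 + 8 \cdot 29\right)\right) = 25853 \left(-18138 + 142 \left(1 + 232\right)\right) = 25853 \left(-18138 + 142 \cdot 233\right) = 25853 \left(-18138 + 33086\right) = 25853 \cdot 14948 = 386450644$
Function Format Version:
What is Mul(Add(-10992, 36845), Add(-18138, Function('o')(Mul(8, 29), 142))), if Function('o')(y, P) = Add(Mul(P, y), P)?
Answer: 386450644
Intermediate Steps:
Function('o')(y, P) = Add(P, Mul(P, y))
Mul(Add(-10992, 36845), Add(-18138, Function('o')(Mul(8, 29), 142))) = Mul(Add(-10992, 36845), Add(-18138, Mul(142, Add(1, Mul(8, 29))))) = Mul(25853, Add(-18138, Mul(142, Add(1, 232)))) = Mul(25853, Add(-18138, Mul(142, 233))) = Mul(25853, Add(-18138, 33086)) = Mul(25853, 14948) = 386450644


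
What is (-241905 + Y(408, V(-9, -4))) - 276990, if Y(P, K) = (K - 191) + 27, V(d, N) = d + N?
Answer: -519072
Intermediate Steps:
V(d, N) = N + d
Y(P, K) = -164 + K (Y(P, K) = (-191 + K) + 27 = -164 + K)
(-241905 + Y(408, V(-9, -4))) - 276990 = (-241905 + (-164 + (-4 - 9))) - 276990 = (-241905 + (-164 - 13)) - 276990 = (-241905 - 177) - 276990 = -242082 - 276990 = -519072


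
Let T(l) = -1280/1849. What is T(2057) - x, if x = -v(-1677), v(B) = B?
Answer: -3102053/1849 ≈ -1677.7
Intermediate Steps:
T(l) = -1280/1849 (T(l) = -1280*1/1849 = -1280/1849)
x = 1677 (x = -1*(-1677) = 1677)
T(2057) - x = -1280/1849 - 1*1677 = -1280/1849 - 1677 = -3102053/1849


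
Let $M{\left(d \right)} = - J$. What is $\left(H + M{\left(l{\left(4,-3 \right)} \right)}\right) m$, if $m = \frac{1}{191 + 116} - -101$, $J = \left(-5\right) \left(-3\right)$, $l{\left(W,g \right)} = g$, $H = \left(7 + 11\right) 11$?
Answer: $\frac{5674464}{307} \approx 18484.0$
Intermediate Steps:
$H = 198$ ($H = 18 \cdot 11 = 198$)
$J = 15$
$M{\left(d \right)} = -15$ ($M{\left(d \right)} = \left(-1\right) 15 = -15$)
$m = \frac{31008}{307}$ ($m = \frac{1}{307} + 101 = \frac{31008}{307} \approx 101.0$)
$\left(H + M{\left(l{\left(4,-3 \right)} \right)}\right) m = \left(198 - 15\right) \frac{31008}{307} = 183 \cdot \frac{31008}{307} = \frac{5674464}{307}$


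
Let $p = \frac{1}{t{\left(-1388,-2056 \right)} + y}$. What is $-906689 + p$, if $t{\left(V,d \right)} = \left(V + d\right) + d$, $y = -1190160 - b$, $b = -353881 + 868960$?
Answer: $- \frac{1551108233172}{1710739} \approx -9.0669 \cdot 10^{5}$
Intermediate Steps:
$b = 515079$
$y = -1705239$ ($y = -1190160 - 515079 = -1705239$)
$t{\left(V,d \right)} = V + 2 d$
$p = - \frac{1}{1710739}$ ($p = \frac{1}{\left(-1388 + 2 \left(-2056\right)\right) - 1705239} = \frac{1}{\left(-1388 - 4112\right) - 1705239} = \frac{1}{-5500 - 1705239} = \frac{1}{-1710739} = - \frac{1}{1710739} \approx -5.8454 \cdot 10^{-7}$)
$-906689 + p = -906689 - \frac{1}{1710739} = - \frac{1551108233172}{1710739}$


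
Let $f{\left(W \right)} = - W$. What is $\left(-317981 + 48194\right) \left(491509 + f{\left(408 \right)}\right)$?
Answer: $-132492665487$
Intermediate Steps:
$\left(-317981 + 48194\right) \left(491509 + f{\left(408 \right)}\right) = \left(-317981 + 48194\right) \left(491509 - 408\right) = - 269787 \left(491509 - 408\right) = \left(-269787\right) 491101 = -132492665487$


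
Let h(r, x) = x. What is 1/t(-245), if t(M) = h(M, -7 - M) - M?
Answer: 1/483 ≈ 0.0020704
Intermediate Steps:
t(M) = -7 - 2*M (t(M) = (-7 - M) - M = -7 - 2*M)
1/t(-245) = 1/(-7 - 2*(-245)) = 1/(-7 + 490) = 1/483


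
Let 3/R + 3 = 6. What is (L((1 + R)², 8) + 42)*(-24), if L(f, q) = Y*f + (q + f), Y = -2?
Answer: -1104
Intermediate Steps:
R = 1 (R = 3/(-3 + 6) = 3/3 = 3*(⅓) = 1)
L(f, q) = q - f (L(f, q) = -2*f + (q + f) = -2*f + (f + q) = q - f)
(L((1 + R)², 8) + 42)*(-24) = ((8 - (1 + 1)²) + 42)*(-24) = ((8 - 1*2²) + 42)*(-24) = ((8 - 1*4) + 42)*(-24) = ((8 - 4) + 42)*(-24) = (4 + 42)*(-24) = 46*(-24) = -1104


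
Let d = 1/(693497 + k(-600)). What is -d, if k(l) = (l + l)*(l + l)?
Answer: -1/2133497 ≈ -4.6871e-7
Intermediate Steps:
k(l) = 4*l**2 (k(l) = (2*l)*(2*l) = 4*l**2)
d = 1/2133497 (d = 1/(693497 + 4*(-600)**2) = 1/(693497 + 4*360000) = 1/(693497 + 1440000) = 1/2133497 ≈ 4.6871e-7)
-d = -1*1/2133497 = -1/2133497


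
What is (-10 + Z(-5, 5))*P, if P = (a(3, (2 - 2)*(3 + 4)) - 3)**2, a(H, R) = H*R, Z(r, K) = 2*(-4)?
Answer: -162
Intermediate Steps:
Z(r, K) = -8
P = 9 (P = (3*((2 - 2)*(3 + 4)) - 3)**2 = (3*(0*7) - 3)**2 = (3*0 - 3)**2 = (0 - 3)**2 = (-3)**2 = 9)
(-10 + Z(-5, 5))*P = (-10 - 8)*9 = -18*9 = -162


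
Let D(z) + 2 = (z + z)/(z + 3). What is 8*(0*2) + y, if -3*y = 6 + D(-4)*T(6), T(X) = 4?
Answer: -10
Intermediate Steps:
D(z) = -2 + 2*z/(3 + z) (D(z) = -2 + (z + z)/(z + 3) = -2 + (2*z)/(3 + z) = -2 + 2*z/(3 + z))
y = -10 (y = -(6 - 6/(3 - 4)*4)/3 = -(6 - 6/(-1)*4)/3 = -(6 - 6*(-1)*4)/3 = -(6 + 6*4)/3 = -(6 + 24)/3 = -1/3*30 = -10)
8*(0*2) + y = 8*(0*2) - 10 = 8*0 - 10 = 0 - 10 = -10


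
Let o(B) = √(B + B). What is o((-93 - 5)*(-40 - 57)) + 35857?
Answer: 35857 + 14*√97 ≈ 35995.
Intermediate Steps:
o(B) = √2*√B (o(B) = √(2*B) = √2*√B)
o((-93 - 5)*(-40 - 57)) + 35857 = √2*√((-93 - 5)*(-40 - 57)) + 35857 = √2*√(-98*(-97)) + 35857 = √2*√9506 + 35857 = √2*(7*√194) + 35857 = 14*√97 + 35857 = 35857 + 14*√97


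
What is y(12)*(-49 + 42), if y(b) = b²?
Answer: -1008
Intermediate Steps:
y(12)*(-49 + 42) = 12²*(-49 + 42) = 144*(-7) = -1008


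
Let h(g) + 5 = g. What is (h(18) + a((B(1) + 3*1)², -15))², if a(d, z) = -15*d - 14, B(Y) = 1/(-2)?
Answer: 143641/16 ≈ 8977.6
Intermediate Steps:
h(g) = -5 + g
B(Y) = -½
a(d, z) = -14 - 15*d
(h(18) + a((B(1) + 3*1)², -15))² = ((-5 + 18) + (-14 - 15*(-½ + 3*1)²))² = (13 + (-14 - 15*(-½ + 3)²))² = (13 + (-14 - 15*(5/2)²))² = (13 + (-14 - 15*25/4))² = (13 + (-14 - 375/4))² = (13 - 431/4)² = (-379/4)² = 143641/16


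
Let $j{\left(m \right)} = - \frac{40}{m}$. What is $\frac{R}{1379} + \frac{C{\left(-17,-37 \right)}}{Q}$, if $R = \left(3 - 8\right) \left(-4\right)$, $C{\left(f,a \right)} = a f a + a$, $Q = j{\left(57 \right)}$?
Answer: $\frac{183223673}{5516} \approx 33217.0$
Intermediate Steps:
$Q = - \frac{40}{57} \approx -0.70175$
$C{\left(f,a \right)} = a + f a^{2}$ ($C{\left(f,a \right)} = f a^{2} + a = a + f a^{2}$)
$R = 20$ ($R = \left(-5\right) \left(-4\right) = 20$)
$\frac{R}{1379} + \frac{C{\left(-17,-37 \right)}}{Q} = \frac{20}{1379} + \frac{\left(-37\right) \left(1 - -629\right)}{- \frac{40}{57}} = 20 \cdot \frac{1}{1379} + - 37 \left(1 + 629\right) \left(- \frac{57}{40}\right) = \frac{20}{1379} + \left(-37\right) 630 \left(- \frac{57}{40}\right) = \frac{20}{1379} - - \frac{132867}{4} = \frac{20}{1379} + \frac{132867}{4} = \frac{183223673}{5516}$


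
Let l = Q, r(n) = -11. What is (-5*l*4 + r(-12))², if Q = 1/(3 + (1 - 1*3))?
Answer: 961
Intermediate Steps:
Q = 1 (Q = 1/(3 + (1 - 3)) = 1/(3 - 2) = 1/1 = 1)
l = 1
(-5*l*4 + r(-12))² = (-5*1*4 - 11)² = (-5*4 - 11)² = (-20 - 11)² = (-31)² = 961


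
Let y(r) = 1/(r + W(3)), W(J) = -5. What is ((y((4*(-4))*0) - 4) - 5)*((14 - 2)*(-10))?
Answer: 1104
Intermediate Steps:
y(r) = 1/(-5 + r) (y(r) = 1/(r - 5) = 1/(-5 + r))
((y((4*(-4))*0) - 4) - 5)*((14 - 2)*(-10)) = ((1/(-5 + (4*(-4))*0) - 4) - 5)*((14 - 2)*(-10)) = ((1/(-5 - 16*0) - 4) - 5)*(12*(-10)) = ((1/(-5 + 0) - 4) - 5)*(-120) = ((1/(-5) - 4) - 5)*(-120) = ((-⅕ - 4) - 5)*(-120) = (-21/5 - 5)*(-120) = -46/5*(-120) = 1104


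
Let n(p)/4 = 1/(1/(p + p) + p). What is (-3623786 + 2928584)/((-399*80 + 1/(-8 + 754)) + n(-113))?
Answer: 13245053852988/608143489325 ≈ 21.779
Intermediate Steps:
n(p) = 4/(p + 1/(2*p)) (n(p) = 4/(1/(p + p) + p) = 4/(1/(2*p) + p) = 4/(p + 1/(2*p)))
(-3623786 + 2928584)/((-399*80 + 1/(-8 + 754)) + n(-113)) = (-3623786 + 2928584)/((-399*80 + 1/(-8 + 754)) + 8*(-113)/(1 + 2*(-113)²)) = -695202/((-31920 + 1/746) + 8*(-113)/(1 + 2*12769)) = -695202/((-31920 + 1/746) + 8*(-113)/(1 + 25538)) = -695202/(-23812319/746 + 8*(-113)/25539) = -695202/(-23812319/746 + 8*(-113)*(1/25539)) = -695202/(-23812319/746 - 904/25539) = -695202/(-608143489325/19052094) = -695202*(-19052094/608143489325) = 13245053852988/608143489325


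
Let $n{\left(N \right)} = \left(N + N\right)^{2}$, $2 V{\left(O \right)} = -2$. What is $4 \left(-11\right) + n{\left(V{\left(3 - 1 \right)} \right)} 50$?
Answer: $156$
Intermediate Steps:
$V{\left(O \right)} = -1$ ($V{\left(O \right)} = \frac{1}{2} \left(-2\right) = -1$)
$n{\left(N \right)} = 4 N^{2}$ ($n{\left(N \right)} = \left(2 N\right)^{2} = 4 N^{2}$)
$4 \left(-11\right) + n{\left(V{\left(3 - 1 \right)} \right)} 50 = 4 \left(-11\right) + 4 \left(-1\right)^{2} \cdot 50 = -44 + 4 \cdot 1 \cdot 50 = -44 + 4 \cdot 50 = -44 + 200 = 156$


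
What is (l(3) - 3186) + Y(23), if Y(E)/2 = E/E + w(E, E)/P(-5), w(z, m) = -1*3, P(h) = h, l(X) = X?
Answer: -15899/5 ≈ -3179.8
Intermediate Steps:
w(z, m) = -3
Y(E) = 16/5 (Y(E) = 2*(E/E - 3/(-5)) = 2*(1 - 3*(-1/5)) = 2*(1 + 3/5) = 2*(8/5) = 16/5)
(l(3) - 3186) + Y(23) = (3 - 3186) + 16/5 = -3183 + 16/5 = -15899/5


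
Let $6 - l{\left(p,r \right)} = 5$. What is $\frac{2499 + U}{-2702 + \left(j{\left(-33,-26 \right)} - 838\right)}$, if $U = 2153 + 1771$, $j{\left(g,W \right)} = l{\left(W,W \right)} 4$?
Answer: $- \frac{6423}{3536} \approx -1.8165$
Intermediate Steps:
$l{\left(p,r \right)} = 1$ ($l{\left(p,r \right)} = 6 - 5 = 1$)
$j{\left(g,W \right)} = 4$ ($j{\left(g,W \right)} = 1 \cdot 4 = 4$)
$U = 3924$
$\frac{2499 + U}{-2702 + \left(j{\left(-33,-26 \right)} - 838\right)} = \frac{2499 + 3924}{-2702 + \left(4 - 838\right)} = \frac{6423}{-2702 - 834} = \frac{6423}{-3536} = 6423 \left(- \frac{1}{3536}\right) = - \frac{6423}{3536}$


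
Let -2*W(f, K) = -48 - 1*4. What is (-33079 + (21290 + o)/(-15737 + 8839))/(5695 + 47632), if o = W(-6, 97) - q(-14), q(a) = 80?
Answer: -114100089/183924823 ≈ -0.62036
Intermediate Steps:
W(f, K) = 26 (W(f, K) = -(-48 - 1*4)/2 = -(-48 - 4)/2 = -1/2*(-52) = 26)
o = -54 (o = 26 - 1*80 = 26 - 80 = -54)
(-33079 + (21290 + o)/(-15737 + 8839))/(5695 + 47632) = (-33079 + (21290 - 54)/(-15737 + 8839))/(5695 + 47632) = (-33079 + 21236/(-6898))/53327 = (-33079 + 21236*(-1/6898))*(1/53327) = (-33079 - 10618/3449)*(1/53327) = -114100089/3449*1/53327 = -114100089/183924823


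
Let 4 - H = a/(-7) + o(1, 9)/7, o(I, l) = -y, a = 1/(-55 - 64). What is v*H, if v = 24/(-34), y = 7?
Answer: -49968/14161 ≈ -3.5286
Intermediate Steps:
a = -1/119 (a = 1/(-119) = -1/119 ≈ -0.0084034)
o(I, l) = -7 (o(I, l) = -1*7 = -7)
v = -12/17 (v = 24*(-1/34) = -12/17 ≈ -0.70588)
H = 4164/833 (H = 4 - (-1/119/(-7) - 7/7) = 4 - (-1/119*(-⅐) - 7*⅐) = 4 - (1/833 - 1) = 4 - 1*(-832/833) = 4 + 832/833 = 4164/833 ≈ 4.9988)
v*H = -12/17*4164/833 = -49968/14161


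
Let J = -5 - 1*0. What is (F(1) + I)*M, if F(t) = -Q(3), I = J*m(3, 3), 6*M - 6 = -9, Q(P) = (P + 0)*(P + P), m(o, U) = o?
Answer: 33/2 ≈ 16.500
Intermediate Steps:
Q(P) = 2*P**2 (Q(P) = P*(2*P) = 2*P**2)
J = -5 (J = -5 + 0 = -5)
M = -1/2 (M = 1 + (1/6)*(-9) = 1 - 3/2 = -1/2 ≈ -0.50000)
I = -15 (I = -5*3 = -15)
F(t) = -18 (F(t) = -2*3**2 = -2*9 = -1*18 = -18)
(F(1) + I)*M = (-18 - 15)*(-1/2) = -33*(-1/2) = 33/2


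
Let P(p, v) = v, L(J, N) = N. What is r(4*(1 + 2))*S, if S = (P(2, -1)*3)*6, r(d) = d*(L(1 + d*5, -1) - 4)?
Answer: 1080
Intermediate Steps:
r(d) = -5*d (r(d) = d*(-1 - 4) = d*(-5) = -5*d)
S = -18 (S = -1*3*6 = -3*6 = -18)
r(4*(1 + 2))*S = -20*(1 + 2)*(-18) = -20*3*(-18) = -5*12*(-18) = -60*(-18) = 1080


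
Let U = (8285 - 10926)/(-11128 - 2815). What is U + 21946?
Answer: 305995719/13943 ≈ 21946.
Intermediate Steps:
U = 2641/13943 (U = -2641/(-13943) = -2641*(-1/13943) = 2641/13943 ≈ 0.18941)
U + 21946 = 2641/13943 + 21946 = 305995719/13943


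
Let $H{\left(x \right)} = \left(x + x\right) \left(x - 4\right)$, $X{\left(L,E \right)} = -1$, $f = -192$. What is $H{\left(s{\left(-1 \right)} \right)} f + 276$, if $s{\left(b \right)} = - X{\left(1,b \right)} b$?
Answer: $-1644$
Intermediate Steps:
$s{\left(b \right)} = b$ ($s{\left(b \right)} = \left(-1\right) \left(-1\right) b = 1 b = b$)
$H{\left(x \right)} = 2 x \left(-4 + x\right)$
$H{\left(s{\left(-1 \right)} \right)} f + 276 = 2 \left(-1\right) \left(-4 - 1\right) \left(-192\right) + 276 = 2 \left(-1\right) \left(-5\right) \left(-192\right) + 276 = 10 \left(-192\right) + 276 = -1920 + 276 = -1644$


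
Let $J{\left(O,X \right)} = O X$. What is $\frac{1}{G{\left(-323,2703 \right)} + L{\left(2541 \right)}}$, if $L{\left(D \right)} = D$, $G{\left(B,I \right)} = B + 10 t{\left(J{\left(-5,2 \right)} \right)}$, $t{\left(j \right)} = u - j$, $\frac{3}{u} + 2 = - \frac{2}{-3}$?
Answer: $\frac{2}{4591} \approx 0.00043563$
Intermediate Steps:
$u = - \frac{9}{4}$ ($u = \frac{3}{-2 - \frac{2}{-3}} = \frac{3}{-2 - - \frac{2}{3}} = \frac{3}{-2 + \frac{2}{3}} = \frac{3}{- \frac{4}{3}} = 3 \left(- \frac{3}{4}\right) = - \frac{9}{4} \approx -2.25$)
$t{\left(j \right)} = - \frac{9}{4} - j$
$G{\left(B,I \right)} = \frac{155}{2} + B$ ($G{\left(B,I \right)} = B + 10 \left(- \frac{9}{4} - \left(-5\right) 2\right) = B + 10 \left(- \frac{9}{4} - -10\right) = B + 10 \left(- \frac{9}{4} + 10\right) = B + 10 \cdot \frac{31}{4} = B + \frac{155}{2} = \frac{155}{2} + B$)
$\frac{1}{G{\left(-323,2703 \right)} + L{\left(2541 \right)}} = \frac{1}{\left(\frac{155}{2} - 323\right) + 2541} = \frac{1}{- \frac{491}{2} + 2541} = \frac{1}{\frac{4591}{2}} = \frac{2}{4591}$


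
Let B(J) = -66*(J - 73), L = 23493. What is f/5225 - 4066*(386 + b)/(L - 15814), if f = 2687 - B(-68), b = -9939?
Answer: 202901224749/40122775 ≈ 5057.0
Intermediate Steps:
B(J) = 4818 - 66*J (B(J) = -66*(-73 + J) = 4818 - 66*J)
f = -6619 (f = 2687 - (4818 - 66*(-68)) = 2687 - (4818 + 4488) = 2687 - 1*9306 = 2687 - 9306 = -6619)
f/5225 - 4066*(386 + b)/(L - 15814) = -6619/5225 - 4066*(386 - 9939)/(23493 - 15814) = -6619*1/5225 - 4066/(7679/(-9553)) = -6619/5225 - 4066/(7679*(-1/9553)) = -6619/5225 - 4066/(-7679/9553) = -6619/5225 - 4066*(-9553/7679) = -6619/5225 + 38842498/7679 = 202901224749/40122775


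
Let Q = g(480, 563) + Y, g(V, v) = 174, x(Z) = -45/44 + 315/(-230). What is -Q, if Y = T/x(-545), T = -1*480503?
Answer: -486690290/2421 ≈ -2.0103e+5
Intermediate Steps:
x(Z) = -2421/1012 (x(Z) = -45*1/44 + 315*(-1/230) = -45/44 - 63/46 = -2421/1012)
T = -480503
Y = 486269036/2421 (Y = -480503/(-2421/1012) = -480503*(-1012/2421) = 486269036/2421 ≈ 2.0085e+5)
Q = 486690290/2421 (Q = 174 + 486269036/2421 = 486690290/2421 ≈ 2.0103e+5)
-Q = -1*486690290/2421 = -486690290/2421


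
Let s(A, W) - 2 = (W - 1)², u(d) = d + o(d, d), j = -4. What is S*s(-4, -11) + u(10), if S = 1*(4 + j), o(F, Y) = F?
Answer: 20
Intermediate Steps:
u(d) = 2*d (u(d) = d + d = 2*d)
s(A, W) = 2 + (-1 + W)² (s(A, W) = 2 + (W - 1)² = 2 + (-1 + W)²)
S = 0 (S = 1*(4 - 4) = 1*0 = 0)
S*s(-4, -11) + u(10) = 0*(2 + (-1 - 11)²) + 2*10 = 0*(2 + (-12)²) + 20 = 0*(2 + 144) + 20 = 0*146 + 20 = 0 + 20 = 20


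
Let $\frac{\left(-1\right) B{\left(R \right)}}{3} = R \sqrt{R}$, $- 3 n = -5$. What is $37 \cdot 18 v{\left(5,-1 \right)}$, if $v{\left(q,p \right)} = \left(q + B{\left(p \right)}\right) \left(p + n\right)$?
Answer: $2220 + 1332 i \approx 2220.0 + 1332.0 i$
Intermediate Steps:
$n = \frac{5}{3}$ ($n = \left(- \frac{1}{3}\right) \left(-5\right) = \frac{5}{3} \approx 1.6667$)
$B{\left(R \right)} = - 3 R^{\frac{3}{2}}$ ($B{\left(R \right)} = - 3 R \sqrt{R} = - 3 R^{\frac{3}{2}}$)
$v{\left(q,p \right)} = \left(\frac{5}{3} + p\right) \left(q - 3 p^{\frac{3}{2}}\right)$ ($v{\left(q,p \right)} = \left(q - 3 p^{\frac{3}{2}}\right) \left(p + \frac{5}{3}\right) = \left(q - 3 p^{\frac{3}{2}}\right) \left(\frac{5}{3} + p\right) = \left(\frac{5}{3} + p\right) \left(q - 3 p^{\frac{3}{2}}\right)$)
$37 \cdot 18 v{\left(5,-1 \right)} = 37 \cdot 18 \left(- 5 \left(-1\right)^{\frac{3}{2}} - 3 \left(-1\right)^{\frac{5}{2}} + \frac{5}{3} \cdot 5 - 5\right) = 666 \left(- 5 \left(- i\right) - 3 i + \frac{25}{3} - 5\right) = 666 \left(5 i - 3 i + \frac{25}{3} - 5\right) = 666 \left(\frac{10}{3} + 2 i\right) = 2220 + 1332 i$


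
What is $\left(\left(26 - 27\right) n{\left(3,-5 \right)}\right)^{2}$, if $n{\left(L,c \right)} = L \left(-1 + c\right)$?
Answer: $324$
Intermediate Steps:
$\left(\left(26 - 27\right) n{\left(3,-5 \right)}\right)^{2} = \left(\left(26 - 27\right) 3 \left(-1 - 5\right)\right)^{2} = \left(- 3 \left(-6\right)\right)^{2} = \left(\left(-1\right) \left(-18\right)\right)^{2} = 18^{2} = 324$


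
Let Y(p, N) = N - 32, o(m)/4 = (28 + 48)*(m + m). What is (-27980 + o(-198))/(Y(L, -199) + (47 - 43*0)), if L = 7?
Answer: 37091/46 ≈ 806.33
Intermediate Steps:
o(m) = 608*m (o(m) = 4*((28 + 48)*(m + m)) = 4*(76*(2*m)) = 4*(152*m) = 608*m)
Y(p, N) = -32 + N
(-27980 + o(-198))/(Y(L, -199) + (47 - 43*0)) = (-27980 + 608*(-198))/((-32 - 199) + (47 - 43*0)) = (-27980 - 120384)/(-231 + (47 + 0)) = -148364/(-231 + 47) = -148364/(-184) = -148364*(-1/184) = 37091/46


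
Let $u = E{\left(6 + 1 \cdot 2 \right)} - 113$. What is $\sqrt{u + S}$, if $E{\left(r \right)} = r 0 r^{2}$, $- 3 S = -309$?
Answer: $i \sqrt{10} \approx 3.1623 i$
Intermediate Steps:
$S = 103$ ($S = \left(- \frac{1}{3}\right) \left(-309\right) = 103$)
$E{\left(r \right)} = 0$ ($E{\left(r \right)} = 0 r^{2} = 0$)
$u = -113$ ($u = 0 - 113 = -113$)
$\sqrt{u + S} = \sqrt{-113 + 103} = \sqrt{-10} = i \sqrt{10}$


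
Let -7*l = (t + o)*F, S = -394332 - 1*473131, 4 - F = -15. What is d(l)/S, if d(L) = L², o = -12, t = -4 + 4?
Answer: -51984/42505687 ≈ -0.0012230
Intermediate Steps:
t = 0
F = 19 (F = 4 - 1*(-15) = 4 + 15 = 19)
S = -867463 (S = -394332 - 473131 = -867463)
l = 228/7 (l = -(0 - 12)*19/7 = -(-12)*19/7 = -⅐*(-228) = 228/7 ≈ 32.571)
d(l)/S = (228/7)²/(-867463) = (51984/49)*(-1/867463) = -51984/42505687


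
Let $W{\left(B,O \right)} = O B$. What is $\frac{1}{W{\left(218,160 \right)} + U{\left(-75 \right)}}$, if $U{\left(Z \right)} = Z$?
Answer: $\frac{1}{34805} \approx 2.8732 \cdot 10^{-5}$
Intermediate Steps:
$W{\left(B,O \right)} = B O$
$\frac{1}{W{\left(218,160 \right)} + U{\left(-75 \right)}} = \frac{1}{218 \cdot 160 - 75} = \frac{1}{34880 - 75} = \frac{1}{34805}$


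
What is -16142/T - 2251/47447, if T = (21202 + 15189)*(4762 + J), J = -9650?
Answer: -199820103867/4219917390988 ≈ -0.047352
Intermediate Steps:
T = -177879208 (T = (21202 + 15189)*(4762 - 9650) = 36391*(-4888) = -177879208)
-16142/T - 2251/47447 = -16142/(-177879208) - 2251/47447 = -16142*(-1/177879208) - 2251*1/47447 = 8071/88939604 - 2251/47447 = -199820103867/4219917390988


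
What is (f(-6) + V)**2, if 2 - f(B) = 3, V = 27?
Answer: 676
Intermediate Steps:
f(B) = -1 (f(B) = 2 - 1*3 = 2 - 3 = -1)
(f(-6) + V)**2 = (-1 + 27)**2 = 26**2 = 676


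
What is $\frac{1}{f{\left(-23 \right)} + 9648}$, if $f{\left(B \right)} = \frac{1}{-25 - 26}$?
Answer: $\frac{51}{492047} \approx 0.00010365$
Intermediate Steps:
$f{\left(B \right)} = - \frac{1}{51}$ ($f{\left(B \right)} = \frac{1}{-51} = - \frac{1}{51}$)
$\frac{1}{f{\left(-23 \right)} + 9648} = \frac{1}{- \frac{1}{51} + 9648} = \frac{1}{\frac{492047}{51}} = \frac{51}{492047}$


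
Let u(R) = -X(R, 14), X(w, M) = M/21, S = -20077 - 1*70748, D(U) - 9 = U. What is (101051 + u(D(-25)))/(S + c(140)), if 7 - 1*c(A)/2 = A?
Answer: -303151/273273 ≈ -1.1093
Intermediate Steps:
D(U) = 9 + U
S = -90825 (S = -20077 - 70748 = -90825)
c(A) = 14 - 2*A
X(w, M) = M/21 (X(w, M) = M*(1/21) = M/21)
u(R) = -⅔ (u(R) = -14/21 = -1*⅔ = -⅔)
(101051 + u(D(-25)))/(S + c(140)) = (101051 - ⅔)/(-90825 + (14 - 2*140)) = 303151/(3*(-90825 + (14 - 280))) = 303151/(3*(-90825 - 266)) = (303151/3)/(-91091) = (303151/3)*(-1/91091) = -303151/273273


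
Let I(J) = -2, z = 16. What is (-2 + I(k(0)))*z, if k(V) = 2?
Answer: -64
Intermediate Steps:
(-2 + I(k(0)))*z = (-2 - 2)*16 = -4*16 = -64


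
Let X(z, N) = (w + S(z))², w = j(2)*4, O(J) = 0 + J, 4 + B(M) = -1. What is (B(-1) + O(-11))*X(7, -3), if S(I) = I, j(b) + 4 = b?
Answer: -16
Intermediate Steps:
B(M) = -5 (B(M) = -4 - 1 = -5)
j(b) = -4 + b
O(J) = J
w = -8 (w = (-4 + 2)*4 = -2*4 = -8)
X(z, N) = (-8 + z)²
(B(-1) + O(-11))*X(7, -3) = (-5 - 11)*(-8 + 7)² = -16*(-1)² = -16*1 = -16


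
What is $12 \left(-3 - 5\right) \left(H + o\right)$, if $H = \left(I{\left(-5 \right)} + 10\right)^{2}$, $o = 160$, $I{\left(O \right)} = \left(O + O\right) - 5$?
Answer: $-17760$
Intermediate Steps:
$I{\left(O \right)} = -5 + 2 O$ ($I{\left(O \right)} = 2 O - 5 = -5 + 2 O$)
$H = 25$ ($H = \left(\left(-5 + 2 \left(-5\right)\right) + 10\right)^{2} = \left(\left(-5 - 10\right) + 10\right)^{2} = \left(-15 + 10\right)^{2} = \left(-5\right)^{2} = 25$)
$12 \left(-3 - 5\right) \left(H + o\right) = 12 \left(-3 - 5\right) \left(25 + 160\right) = 12 \left(-8\right) 185 = \left(-96\right) 185 = -17760$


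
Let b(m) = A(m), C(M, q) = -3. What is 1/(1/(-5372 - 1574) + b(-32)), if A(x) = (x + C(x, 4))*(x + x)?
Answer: 6946/15559039 ≈ 0.00044643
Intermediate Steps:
A(x) = 2*x*(-3 + x) (A(x) = (x - 3)*(x + x) = (-3 + x)*(2*x) = 2*x*(-3 + x))
b(m) = 2*m*(-3 + m)
1/(1/(-5372 - 1574) + b(-32)) = 1/(1/(-5372 - 1574) + 2*(-32)*(-3 - 32)) = 1/(1/(-6946) + 2*(-32)*(-35)) = 1/(-1/6946 + 2240) = 1/(15559039/6946) = 6946/15559039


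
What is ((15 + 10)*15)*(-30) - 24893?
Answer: -36143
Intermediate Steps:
((15 + 10)*15)*(-30) - 24893 = (25*15)*(-30) - 24893 = 375*(-30) - 24893 = -11250 - 24893 = -36143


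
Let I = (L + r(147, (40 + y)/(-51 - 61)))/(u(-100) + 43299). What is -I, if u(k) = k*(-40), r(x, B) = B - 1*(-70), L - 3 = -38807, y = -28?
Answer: 1084555/1324372 ≈ 0.81892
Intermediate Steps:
L = -38804 (L = 3 - 38807 = -38804)
r(x, B) = 70 + B (r(x, B) = B + 70 = 70 + B)
u(k) = -40*k
I = -1084555/1324372 (I = (-38804 + (70 + (40 - 28)/(-51 - 61)))/(-40*(-100) + 43299) = (-38804 + (70 + 12/(-112)))/(4000 + 43299) = (-38804 + (70 + 12*(-1/112)))/47299 = (-38804 + (70 - 3/28))*(1/47299) = (-38804 + 1957/28)*(1/47299) = -1084555/28*1/47299 = -1084555/1324372 ≈ -0.81892)
-I = -1*(-1084555/1324372) = 1084555/1324372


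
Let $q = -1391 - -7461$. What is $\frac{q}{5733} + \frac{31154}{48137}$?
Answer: $\frac{12724256}{7458633} \approx 1.706$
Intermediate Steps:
$q = 6070$ ($q = -1391 + 7461 = 6070$)
$\frac{q}{5733} + \frac{31154}{48137} = \frac{6070}{5733} + \frac{31154}{48137} = 6070 \cdot \frac{1}{5733} + 31154 \cdot \frac{1}{48137} = \frac{6070}{5733} + \frac{842}{1301} = \frac{12724256}{7458633}$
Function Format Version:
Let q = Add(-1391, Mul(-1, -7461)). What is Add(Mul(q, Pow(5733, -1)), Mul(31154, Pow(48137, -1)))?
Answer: Rational(12724256, 7458633) ≈ 1.7060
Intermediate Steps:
q = 6070 (q = Add(-1391, 7461) = 6070)
Add(Mul(q, Pow(5733, -1)), Mul(31154, Pow(48137, -1))) = Add(Mul(6070, Pow(5733, -1)), Mul(31154, Pow(48137, -1))) = Add(Mul(6070, Rational(1, 5733)), Mul(31154, Rational(1, 48137))) = Add(Rational(6070, 5733), Rational(842, 1301)) = Rational(12724256, 7458633)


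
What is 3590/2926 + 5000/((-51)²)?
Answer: 11983795/3805263 ≈ 3.1493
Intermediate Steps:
3590/2926 + 5000/((-51)²) = 3590*(1/2926) + 5000/2601 = 1795/1463 + 5000*(1/2601) = 1795/1463 + 5000/2601 = 11983795/3805263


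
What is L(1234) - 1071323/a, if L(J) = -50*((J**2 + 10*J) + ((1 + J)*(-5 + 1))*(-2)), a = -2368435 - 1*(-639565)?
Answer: -12141193798607/157170 ≈ -7.7249e+7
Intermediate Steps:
a = -1728870 (a = -2368435 + 639565 = -1728870)
L(J) = -400 - 900*J - 50*J**2 (L(J) = -50*((J**2 + 10*J) + ((1 + J)*(-4))*(-2)) = -50*((J**2 + 10*J) + (-4 - 4*J)*(-2)) = -50*((J**2 + 10*J) + (8 + 8*J)) = -50*(8 + J**2 + 18*J) = -400 - 900*J - 50*J**2)
L(1234) - 1071323/a = (-400 - 900*1234 - 50*1234**2) - 1071323/(-1728870) = (-400 - 1110600 - 50*1522756) - 1071323*(-1/1728870) = (-400 - 1110600 - 76137800) + 97393/157170 = -77248800 + 97393/157170 = -12141193798607/157170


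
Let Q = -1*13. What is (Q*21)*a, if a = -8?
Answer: 2184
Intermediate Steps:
Q = -13
(Q*21)*a = -13*21*(-8) = -273*(-8) = 2184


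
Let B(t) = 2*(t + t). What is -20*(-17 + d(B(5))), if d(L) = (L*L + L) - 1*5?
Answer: -7960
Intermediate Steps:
B(t) = 4*t (B(t) = 2*(2*t) = 4*t)
d(L) = -5 + L + L² (d(L) = (L² + L) - 5 = (L + L²) - 5 = -5 + L + L²)
-20*(-17 + d(B(5))) = -20*(-17 + (-5 + 4*5 + (4*5)²)) = -20*(-17 + (-5 + 20 + 20²)) = -20*(-17 + (-5 + 20 + 400)) = -20*(-17 + 415) = -20*398 = -7960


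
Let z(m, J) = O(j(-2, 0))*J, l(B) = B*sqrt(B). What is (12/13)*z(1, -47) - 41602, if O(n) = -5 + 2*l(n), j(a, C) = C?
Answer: -538006/13 ≈ -41385.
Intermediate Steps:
l(B) = B**(3/2)
O(n) = -5 + 2*n**(3/2)
z(m, J) = -5*J (z(m, J) = (-5 + 2*0**(3/2))*J = (-5 + 2*0)*J = (-5 + 0)*J = -5*J)
(12/13)*z(1, -47) - 41602 = (12/13)*(-5*(-47)) - 41602 = (12*(1/13))*235 - 41602 = (12/13)*235 - 41602 = 2820/13 - 41602 = -538006/13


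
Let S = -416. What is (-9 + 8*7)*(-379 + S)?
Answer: -37365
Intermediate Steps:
(-9 + 8*7)*(-379 + S) = (-9 + 8*7)*(-379 - 416) = (-9 + 56)*(-795) = 47*(-795) = -37365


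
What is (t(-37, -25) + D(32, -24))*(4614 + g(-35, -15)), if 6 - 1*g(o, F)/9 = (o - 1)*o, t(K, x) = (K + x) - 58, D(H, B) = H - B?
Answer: 427008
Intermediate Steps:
t(K, x) = -58 + K + x
g(o, F) = 54 - 9*o*(-1 + o) (g(o, F) = 54 - 9*(o - 1)*o = 54 - 9*(-1 + o)*o = 54 - 9*o*(-1 + o))
(t(-37, -25) + D(32, -24))*(4614 + g(-35, -15)) = ((-58 - 37 - 25) + (32 - 1*(-24)))*(4614 + (54 - 9*(-35)² + 9*(-35))) = (-120 + (32 + 24))*(4614 + (54 - 9*1225 - 315)) = (-120 + 56)*(4614 + (54 - 11025 - 315)) = -64*(4614 - 11286) = -64*(-6672) = 427008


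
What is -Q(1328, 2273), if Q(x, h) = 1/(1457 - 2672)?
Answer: 1/1215 ≈ 0.00082305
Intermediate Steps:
Q(x, h) = -1/1215 (Q(x, h) = 1/(-1215) = -1/1215)
-Q(1328, 2273) = -1*(-1/1215) = 1/1215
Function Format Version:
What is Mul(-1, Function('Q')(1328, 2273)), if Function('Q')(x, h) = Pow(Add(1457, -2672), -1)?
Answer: Rational(1, 1215) ≈ 0.00082305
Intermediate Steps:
Function('Q')(x, h) = Rational(-1, 1215) (Function('Q')(x, h) = Pow(-1215, -1) = Rational(-1, 1215))
Mul(-1, Function('Q')(1328, 2273)) = Mul(-1, Rational(-1, 1215)) = Rational(1, 1215)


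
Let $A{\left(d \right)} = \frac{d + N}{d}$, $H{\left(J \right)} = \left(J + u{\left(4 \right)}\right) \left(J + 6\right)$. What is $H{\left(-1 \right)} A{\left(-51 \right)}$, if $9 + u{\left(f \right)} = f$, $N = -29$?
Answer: $- \frac{800}{17} \approx -47.059$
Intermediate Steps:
$u{\left(f \right)} = -9 + f$
$H{\left(J \right)} = \left(-5 + J\right) \left(6 + J\right)$ ($H{\left(J \right)} = \left(J + \left(-9 + 4\right)\right) \left(J + 6\right) = \left(J - 5\right) \left(6 + J\right) = \left(-5 + J\right) \left(6 + J\right)$)
$A{\left(d \right)} = \frac{-29 + d}{d}$ ($A{\left(d \right)} = \frac{d - 29}{d} = \frac{-29 + d}{d}$)
$H{\left(-1 \right)} A{\left(-51 \right)} = \left(-30 - 1 + \left(-1\right)^{2}\right) \frac{-29 - 51}{-51} = \left(-30 - 1 + 1\right) \left(\left(- \frac{1}{51}\right) \left(-80\right)\right) = \left(-30\right) \frac{80}{51} = - \frac{800}{17}$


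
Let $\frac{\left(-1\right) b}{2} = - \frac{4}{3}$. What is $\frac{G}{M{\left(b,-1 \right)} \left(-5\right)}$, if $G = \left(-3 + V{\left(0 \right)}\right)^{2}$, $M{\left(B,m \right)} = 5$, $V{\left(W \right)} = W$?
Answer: $- \frac{9}{25} \approx -0.36$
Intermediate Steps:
$b = \frac{8}{3}$ ($b = - 2 \left(- \frac{4}{3}\right) = - 2 \left(\left(-4\right) \frac{1}{3}\right) = \left(-2\right) \left(- \frac{4}{3}\right) = \frac{8}{3} \approx 2.6667$)
$G = 9$ ($G = \left(-3 + 0\right)^{2} = \left(-3\right)^{2} = 9$)
$\frac{G}{M{\left(b,-1 \right)} \left(-5\right)} = \frac{9}{5 \left(-5\right)} = \frac{9}{-25} = 9 \left(- \frac{1}{25}\right) = - \frac{9}{25}$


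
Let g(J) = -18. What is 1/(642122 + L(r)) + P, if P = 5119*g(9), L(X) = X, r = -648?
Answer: -59106697307/641474 ≈ -92142.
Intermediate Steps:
P = -92142 (P = 5119*(-18) = -92142)
1/(642122 + L(r)) + P = 1/(642122 - 648) - 92142 = 1/641474 - 92142 = -59106697307/641474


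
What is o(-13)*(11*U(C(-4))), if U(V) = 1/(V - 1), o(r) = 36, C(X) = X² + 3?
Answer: 22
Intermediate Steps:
C(X) = 3 + X²
U(V) = 1/(-1 + V)
o(-13)*(11*U(C(-4))) = 36*(11/(-1 + (3 + (-4)²))) = 36*(11/(-1 + (3 + 16))) = 36*(11/(-1 + 19)) = 36*(11/18) = 22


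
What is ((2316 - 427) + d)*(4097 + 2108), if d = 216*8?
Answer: 22443485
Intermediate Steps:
d = 1728
((2316 - 427) + d)*(4097 + 2108) = ((2316 - 427) + 1728)*(4097 + 2108) = (1889 + 1728)*6205 = 3617*6205 = 22443485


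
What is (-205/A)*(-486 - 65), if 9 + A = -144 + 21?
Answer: -112955/132 ≈ -855.72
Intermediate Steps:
A = -132 (A = -9 + (-144 + 21) = -9 - 123 = -132)
(-205/A)*(-486 - 65) = (-205/(-132))*(-486 - 65) = -205*(-1/132)*(-551) = (205/132)*(-551) = -112955/132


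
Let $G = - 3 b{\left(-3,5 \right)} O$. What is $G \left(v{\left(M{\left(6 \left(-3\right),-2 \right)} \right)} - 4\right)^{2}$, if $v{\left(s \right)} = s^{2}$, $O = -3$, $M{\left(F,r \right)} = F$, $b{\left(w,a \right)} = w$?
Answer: $-2764800$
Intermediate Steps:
$G = -27$ ($G = \left(-3\right) \left(-3\right) \left(-3\right) = 9 \left(-3\right) = -27$)
$G \left(v{\left(M{\left(6 \left(-3\right),-2 \right)} \right)} - 4\right)^{2} = - 27 \left(\left(6 \left(-3\right)\right)^{2} - 4\right)^{2} = - 27 \left(\left(-18\right)^{2} - 4\right)^{2} = - 27 \left(324 - 4\right)^{2} = - 27 \cdot 320^{2} = \left(-27\right) 102400 = -2764800$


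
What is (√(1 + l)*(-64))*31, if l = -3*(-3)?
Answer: -1984*√10 ≈ -6274.0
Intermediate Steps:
l = 9
(√(1 + l)*(-64))*31 = (√(1 + 9)*(-64))*31 = (√10*(-64))*31 = -64*√10*31 = -1984*√10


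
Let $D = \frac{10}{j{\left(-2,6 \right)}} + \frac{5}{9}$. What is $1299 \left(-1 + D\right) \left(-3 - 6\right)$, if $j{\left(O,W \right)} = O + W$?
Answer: $- \frac{48063}{2} \approx -24032.0$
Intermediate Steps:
$D = \frac{55}{18}$ ($D = \frac{10}{-2 + 6} + \frac{5}{9} = \frac{10}{4} + 5 \cdot \frac{1}{9} = 10 \cdot \frac{1}{4} + \frac{5}{9} = \frac{5}{2} + \frac{5}{9} = \frac{55}{18} \approx 3.0556$)
$1299 \left(-1 + D\right) \left(-3 - 6\right) = 1299 \left(-1 + \frac{55}{18}\right) \left(-3 - 6\right) = 1299 \cdot \frac{37}{18} \left(-9\right) = 1299 \left(- \frac{37}{2}\right) = - \frac{48063}{2}$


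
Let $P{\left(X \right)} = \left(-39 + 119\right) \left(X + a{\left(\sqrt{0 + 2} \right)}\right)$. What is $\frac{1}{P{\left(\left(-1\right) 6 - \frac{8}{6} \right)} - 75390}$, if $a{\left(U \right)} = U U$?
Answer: $- \frac{3}{227450} \approx -1.319 \cdot 10^{-5}$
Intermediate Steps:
$a{\left(U \right)} = U^{2}$
$P{\left(X \right)} = 160 + 80 X$ ($P{\left(X \right)} = \left(-39 + 119\right) \left(X + \left(\sqrt{0 + 2}\right)^{2}\right) = 80 \left(X + \left(\sqrt{2}\right)^{2}\right) = 80 \left(X + 2\right) = 80 \left(2 + X\right) = 160 + 80 X$)
$\frac{1}{P{\left(\left(-1\right) 6 - \frac{8}{6} \right)} - 75390} = \frac{1}{\left(160 + 80 \left(\left(-1\right) 6 - \frac{8}{6}\right)\right) - 75390} = \frac{1}{\left(160 + 80 \left(-6 - \frac{4}{3}\right)\right) - 75390} = \frac{1}{\left(160 + 80 \left(- \frac{22}{3}\right)\right) - 75390} = \frac{1}{\left(160 - \frac{1760}{3}\right) - 75390} = \frac{1}{- \frac{1280}{3} - 75390} = \frac{1}{- \frac{227450}{3}} = - \frac{3}{227450}$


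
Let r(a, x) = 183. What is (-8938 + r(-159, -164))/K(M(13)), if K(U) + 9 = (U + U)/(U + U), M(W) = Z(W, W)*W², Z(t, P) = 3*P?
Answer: 8755/8 ≈ 1094.4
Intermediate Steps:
M(W) = 3*W³ (M(W) = (3*W)*W² = 3*W³)
K(U) = -8 (K(U) = -9 + (U + U)/(U + U) = -9 + (2*U)/((2*U)) = -9 + (2*U)*(1/(2*U)) = -9 + 1 = -8)
(-8938 + r(-159, -164))/K(M(13)) = (-8938 + 183)/(-8) = -8755*(-⅛) = 8755/8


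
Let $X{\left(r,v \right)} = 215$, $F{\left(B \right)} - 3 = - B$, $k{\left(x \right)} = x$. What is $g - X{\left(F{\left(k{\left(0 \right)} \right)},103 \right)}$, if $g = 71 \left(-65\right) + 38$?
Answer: $-4792$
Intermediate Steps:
$F{\left(B \right)} = 3 - B$
$g = -4577$ ($g = -4615 + 38 = -4577$)
$g - X{\left(F{\left(k{\left(0 \right)} \right)},103 \right)} = -4577 - 215 = -4792$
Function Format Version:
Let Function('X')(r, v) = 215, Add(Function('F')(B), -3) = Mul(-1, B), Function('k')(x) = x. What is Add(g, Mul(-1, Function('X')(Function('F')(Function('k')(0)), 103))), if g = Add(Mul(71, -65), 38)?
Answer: -4792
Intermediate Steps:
Function('F')(B) = Add(3, Mul(-1, B))
g = -4577 (g = Add(-4615, 38) = -4577)
Add(g, Mul(-1, Function('X')(Function('F')(Function('k')(0)), 103))) = Add(-4577, Mul(-1, 215)) = Add(-4577, -215) = -4792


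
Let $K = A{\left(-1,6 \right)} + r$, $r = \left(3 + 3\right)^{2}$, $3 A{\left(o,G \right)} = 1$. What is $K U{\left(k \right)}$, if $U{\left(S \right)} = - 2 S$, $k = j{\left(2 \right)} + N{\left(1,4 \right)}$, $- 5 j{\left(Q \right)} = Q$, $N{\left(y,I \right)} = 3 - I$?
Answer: $\frac{1526}{15} \approx 101.73$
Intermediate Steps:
$A{\left(o,G \right)} = \frac{1}{3}$ ($A{\left(o,G \right)} = \frac{1}{3} \cdot 1 = \frac{1}{3}$)
$j{\left(Q \right)} = - \frac{Q}{5}$
$r = 36$ ($r = 6^{2} = 36$)
$k = - \frac{7}{5}$ ($k = \left(- \frac{1}{5}\right) 2 + \left(3 - 4\right) = - \frac{2}{5} + \left(3 - 4\right) = - \frac{2}{5} - 1 = - \frac{7}{5} \approx -1.4$)
$K = \frac{109}{3}$ ($K = \frac{1}{3} + 36 = \frac{109}{3} \approx 36.333$)
$K U{\left(k \right)} = \frac{109 \left(\left(-2\right) \left(- \frac{7}{5}\right)\right)}{3} = \frac{109}{3} \cdot \frac{14}{5} = \frac{1526}{15}$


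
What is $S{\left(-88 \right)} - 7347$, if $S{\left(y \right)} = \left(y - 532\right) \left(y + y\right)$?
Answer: $101773$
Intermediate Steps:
$S{\left(y \right)} = 2 y \left(-532 + y\right)$ ($S{\left(y \right)} = \left(-532 + y\right) 2 y = 2 y \left(-532 + y\right)$)
$S{\left(-88 \right)} - 7347 = 2 \left(-88\right) \left(-532 - 88\right) - 7347 = 2 \left(-88\right) \left(-620\right) + \left(\left(-30414 + 83432\right) - 60365\right) = 109120 + \left(53018 - 60365\right) = 109120 - 7347 = 101773$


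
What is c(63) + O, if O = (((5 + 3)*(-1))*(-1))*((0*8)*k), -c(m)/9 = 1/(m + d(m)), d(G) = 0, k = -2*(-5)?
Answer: -⅐ ≈ -0.14286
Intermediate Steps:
k = 10
c(m) = -9/m (c(m) = -9/(m + 0) = -9/m)
O = 0 (O = (((5 + 3)*(-1))*(-1))*((0*8)*10) = ((8*(-1))*(-1))*(0*10) = -8*(-1)*0 = 8*0 = 0)
c(63) + O = -9/63 + 0 = -9*1/63 + 0 = -⅐ + 0 = -⅐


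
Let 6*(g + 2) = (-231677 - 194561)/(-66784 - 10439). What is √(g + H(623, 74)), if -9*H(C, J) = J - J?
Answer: I*√6440887279/77223 ≈ 1.0393*I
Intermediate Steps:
H(C, J) = 0 (H(C, J) = -(J - J)/9 = -⅑*0 = 0)
g = -250219/231669 (g = -2 + ((-231677 - 194561)/(-66784 - 10439))/6 = -2 + (-426238/(-77223))/6 = -2 + (-426238*(-1/77223))/6 = -2 + (⅙)*(426238/77223) = -2 + 213119/231669 = -250219/231669 ≈ -1.0801)
√(g + H(623, 74)) = √(-250219/231669 + 0) = √(-250219/231669) = I*√6440887279/77223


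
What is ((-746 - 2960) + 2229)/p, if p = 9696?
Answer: -1477/9696 ≈ -0.15233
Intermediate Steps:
((-746 - 2960) + 2229)/p = ((-746 - 2960) + 2229)/9696 = (-3706 + 2229)*(1/9696) = -1477*1/9696 = -1477/9696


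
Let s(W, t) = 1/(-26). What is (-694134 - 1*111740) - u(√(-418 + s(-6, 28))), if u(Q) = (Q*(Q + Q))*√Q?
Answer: -805874 + 10869*26^(¾)*10869^(¼)*√I/338 ≈ -8.032e+5 + 2673.2*I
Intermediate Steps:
s(W, t) = -1/26
u(Q) = 2*Q^(5/2) (u(Q) = (Q*(2*Q))*√Q = (2*Q²)*√Q = 2*Q^(5/2))
(-694134 - 1*111740) - u(√(-418 + s(-6, 28))) = (-694134 - 1*111740) - 2*(√(-418 - 1/26))^(5/2) = (-694134 - 111740) - 2*(√(-10869/26))^(5/2) = -805874 - 2*(I*√282594/26)^(5/2) = -805874 - 2*10869*26^(¾)*10869^(¼)*(-√I)/676 = -805874 - (-10869)*26^(¾)*10869^(¼)*√I/338 = -805874 + 10869*26^(¾)*10869^(¼)*√I/338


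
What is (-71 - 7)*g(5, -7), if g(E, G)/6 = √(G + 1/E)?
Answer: -468*I*√170/5 ≈ -1220.4*I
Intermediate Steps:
g(E, G) = 6*√(G + 1/E)
(-71 - 7)*g(5, -7) = (-71 - 7)*(6*√(-7 + 1/5)) = -468*√(-7 + ⅕) = -468*√(-34/5) = -468*I*√170/5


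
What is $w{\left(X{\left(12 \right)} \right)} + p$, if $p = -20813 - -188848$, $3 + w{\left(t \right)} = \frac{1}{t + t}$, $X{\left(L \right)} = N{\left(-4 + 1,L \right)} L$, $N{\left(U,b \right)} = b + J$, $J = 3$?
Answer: $\frac{60491521}{360} \approx 1.6803 \cdot 10^{5}$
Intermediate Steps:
$N{\left(U,b \right)} = 3 + b$ ($N{\left(U,b \right)} = b + 3 = 3 + b$)
$X{\left(L \right)} = L \left(3 + L\right)$ ($X{\left(L \right)} = \left(3 + L\right) L = L \left(3 + L\right)$)
$w{\left(t \right)} = -3 + \frac{1}{2 t}$ ($w{\left(t \right)} = -3 + \frac{1}{t + t} = -3 + \frac{1}{2 t}$)
$p = 168035$ ($p = -20813 + 188848 = 168035$)
$w{\left(X{\left(12 \right)} \right)} + p = \left(-3 + \frac{1}{2 \cdot 12 \left(3 + 12\right)}\right) + 168035 = \left(-3 + \frac{1}{2 \cdot 12 \cdot 15}\right) + 168035 = \left(-3 + \frac{1}{2 \cdot 180}\right) + 168035 = \left(-3 + \frac{1}{2} \cdot \frac{1}{180}\right) + 168035 = \left(-3 + \frac{1}{360}\right) + 168035 = - \frac{1079}{360} + 168035 = \frac{60491521}{360}$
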